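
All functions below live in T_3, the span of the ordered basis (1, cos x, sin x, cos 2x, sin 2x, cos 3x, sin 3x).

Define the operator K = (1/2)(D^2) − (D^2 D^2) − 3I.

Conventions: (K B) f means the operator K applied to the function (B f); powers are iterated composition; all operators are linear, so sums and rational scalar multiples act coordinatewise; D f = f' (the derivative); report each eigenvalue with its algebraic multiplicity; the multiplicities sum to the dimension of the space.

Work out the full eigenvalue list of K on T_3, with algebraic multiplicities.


image of 1: -3
image of cos x: -(9/2)cos x
image of sin x: -(9/2)sin x
image of cos 2x: -21cos 2x
image of sin 2x: -21sin 2x
image of cos 3x: -(177/2)cos 3x
image of sin 3x: -(177/2)sin 3x
the matrix is diagonal; its diagonal is (-3, -9/2, -9/2, -21, -21, -177/2, -177/2)
for a triangular matrix the eigenvalues are the diagonal entries, with algebraic multiplicity their repetition count

λ = -177/2 (multiplicity 2), λ = -21 (multiplicity 2), λ = -9/2 (multiplicity 2), λ = -3 (multiplicity 1)


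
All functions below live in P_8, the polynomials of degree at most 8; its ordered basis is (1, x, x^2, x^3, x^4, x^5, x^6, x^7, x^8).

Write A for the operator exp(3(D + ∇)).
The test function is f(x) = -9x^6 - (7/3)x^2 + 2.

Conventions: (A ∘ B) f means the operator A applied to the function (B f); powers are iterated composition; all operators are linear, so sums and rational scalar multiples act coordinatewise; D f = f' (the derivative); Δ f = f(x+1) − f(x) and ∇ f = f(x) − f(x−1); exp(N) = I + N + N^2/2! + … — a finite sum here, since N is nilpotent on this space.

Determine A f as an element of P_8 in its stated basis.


order-1 term: -324x^5 + 405x^4 - 540x^3 + 405x^2 - 190x + 34
order-2 term: -4860x^4 + 9720x^3 - 13365x^2 + 9720x - 3081
order-3 term: -38880x^3 + 87480x^2 - 102060x + 47385
order-4 term: -174960x^2 + 349920x - 247860
order-5 term: -419904x + 524880
order-6 term: -419904
the series for exp(3(D + ∇)) f terminates at order 6
exp(3(D + ∇)) f = -9x^6 - 324x^5 - 4455x^4 - 29700x^3 - (301327/3)x^2 - 162514x - 98544

g(x) = -9x^6 - 324x^5 - 4455x^4 - 29700x^3 - (301327/3)x^2 - 162514x - 98544


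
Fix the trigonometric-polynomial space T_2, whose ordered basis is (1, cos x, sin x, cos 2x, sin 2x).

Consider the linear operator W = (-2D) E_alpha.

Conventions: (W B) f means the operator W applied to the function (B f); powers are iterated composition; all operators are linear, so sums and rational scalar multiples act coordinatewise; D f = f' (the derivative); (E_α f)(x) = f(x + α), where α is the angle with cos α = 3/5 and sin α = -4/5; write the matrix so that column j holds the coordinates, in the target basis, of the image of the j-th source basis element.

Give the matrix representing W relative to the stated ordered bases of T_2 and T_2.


image of 1: 0
image of cos x: -(8/5)cos x + (6/5)sin x
image of sin x: -(6/5)cos x - (8/5)sin x
image of cos 2x: -(96/25)cos 2x - (28/25)sin 2x
image of sin 2x: (28/25)cos 2x - (96/25)sin 2x
each image's coordinates form column j of the matrix

the matrix is [[0, 0, 0, 0, 0]; [0, -8/5, -6/5, 0, 0]; [0, 6/5, -8/5, 0, 0]; [0, 0, 0, -96/25, 28/25]; [0, 0, 0, -28/25, -96/25]] (rows listed top to bottom)


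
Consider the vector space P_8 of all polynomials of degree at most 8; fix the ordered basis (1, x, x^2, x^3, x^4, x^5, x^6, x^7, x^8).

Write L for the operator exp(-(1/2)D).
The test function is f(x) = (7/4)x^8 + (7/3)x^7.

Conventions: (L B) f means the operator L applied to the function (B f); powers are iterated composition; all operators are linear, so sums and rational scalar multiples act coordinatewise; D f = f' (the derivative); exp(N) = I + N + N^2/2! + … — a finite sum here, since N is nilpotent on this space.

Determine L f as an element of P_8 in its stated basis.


the result is g(x) = (7/4)x^8 - (14/3)x^7 + (49/12)x^6 - (245/96)x^4 + (49/24)x^3 - (49/64)x^2 + (7/48)x - 35/3072

order-1 term: -7x^7 - (49/6)x^6
order-2 term: (49/4)x^6 + (49/4)x^5
order-3 term: -(49/4)x^5 - (245/24)x^4
order-4 term: (245/32)x^4 + (245/48)x^3
order-5 term: -(49/16)x^3 - (49/32)x^2
order-6 term: (49/64)x^2 + (49/192)x
order-7 term: -(7/64)x - 7/384
order-8 term: 7/1024
the series for exp(-(1/2)D) f terminates at order 8
exp(-(1/2)D) f = (7/4)x^8 - (14/3)x^7 + (49/12)x^6 - (245/96)x^4 + (49/24)x^3 - (49/64)x^2 + (7/48)x - 35/3072


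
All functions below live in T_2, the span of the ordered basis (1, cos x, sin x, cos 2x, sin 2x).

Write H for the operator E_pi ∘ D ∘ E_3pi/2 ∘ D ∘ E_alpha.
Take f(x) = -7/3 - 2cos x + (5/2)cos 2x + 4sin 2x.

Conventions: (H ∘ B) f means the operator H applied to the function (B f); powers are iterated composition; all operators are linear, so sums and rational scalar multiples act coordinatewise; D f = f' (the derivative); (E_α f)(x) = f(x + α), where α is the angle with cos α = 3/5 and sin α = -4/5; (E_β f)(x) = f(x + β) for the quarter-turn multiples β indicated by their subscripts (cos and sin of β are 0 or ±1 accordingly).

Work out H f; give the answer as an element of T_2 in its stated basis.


the image equals g(x) = (8/5)cos x - (6/5)sin x - (454/25)cos 2x + (128/25)sin 2x

E_alpha f = -7/3 - (6/5)cos x - (8/5)sin x - (227/50)cos 2x + (32/25)sin 2x
D E_alpha f = -(8/5)cos x + (6/5)sin x + (64/25)cos 2x + (227/25)sin 2x
E_3pi/2 D E_alpha f = -(6/5)cos x - (8/5)sin x - (64/25)cos 2x - (227/25)sin 2x
D E_3pi/2 D E_alpha f = -(8/5)cos x + (6/5)sin x - (454/25)cos 2x + (128/25)sin 2x
E_pi D E_3pi/2 D E_alpha f = (8/5)cos x - (6/5)sin x - (454/25)cos 2x + (128/25)sin 2x


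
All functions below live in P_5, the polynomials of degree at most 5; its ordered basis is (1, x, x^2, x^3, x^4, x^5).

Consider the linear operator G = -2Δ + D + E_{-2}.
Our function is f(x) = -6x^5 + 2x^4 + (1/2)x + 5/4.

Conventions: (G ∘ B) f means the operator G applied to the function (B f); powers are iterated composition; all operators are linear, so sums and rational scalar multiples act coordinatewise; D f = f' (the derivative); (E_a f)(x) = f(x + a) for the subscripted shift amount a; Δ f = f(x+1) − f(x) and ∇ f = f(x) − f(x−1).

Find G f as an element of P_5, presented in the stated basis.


Δ f = -30x^4 - 52x^3 - 48x^2 - 22x - 7/2
(-2Δ) f = 60x^4 + 104x^3 + 96x^2 + 44x + 7
D f = -30x^4 + 8x^3 + 1/2
E_{-2} f = -6x^5 + 62x^4 - 256x^3 + 528x^2 - (1087/2)x + 897/4
(-2Δ + D + E_{-2}) f = -6x^5 + 92x^4 - 144x^3 + 624x^2 - (999/2)x + 927/4

g(x) = -6x^5 + 92x^4 - 144x^3 + 624x^2 - (999/2)x + 927/4


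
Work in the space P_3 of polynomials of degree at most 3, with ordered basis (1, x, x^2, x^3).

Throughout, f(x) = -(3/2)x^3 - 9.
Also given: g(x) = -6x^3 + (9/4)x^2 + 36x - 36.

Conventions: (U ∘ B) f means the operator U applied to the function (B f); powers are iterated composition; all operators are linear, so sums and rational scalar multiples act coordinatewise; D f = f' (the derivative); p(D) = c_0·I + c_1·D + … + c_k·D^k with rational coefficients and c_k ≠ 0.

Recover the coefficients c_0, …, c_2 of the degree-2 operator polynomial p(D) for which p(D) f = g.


D^0 f = -(3/2)x^3 - 9
D^1 f = -(9/2)x^2
D^2 f = -9x
matching coefficients of g against c_0 f + c_1 Df + … from the top degree down determines the c_i
solution: c_0 = 4, c_1 = -1/2, c_2 = -4

c_0 = 4, c_1 = -1/2, c_2 = -4


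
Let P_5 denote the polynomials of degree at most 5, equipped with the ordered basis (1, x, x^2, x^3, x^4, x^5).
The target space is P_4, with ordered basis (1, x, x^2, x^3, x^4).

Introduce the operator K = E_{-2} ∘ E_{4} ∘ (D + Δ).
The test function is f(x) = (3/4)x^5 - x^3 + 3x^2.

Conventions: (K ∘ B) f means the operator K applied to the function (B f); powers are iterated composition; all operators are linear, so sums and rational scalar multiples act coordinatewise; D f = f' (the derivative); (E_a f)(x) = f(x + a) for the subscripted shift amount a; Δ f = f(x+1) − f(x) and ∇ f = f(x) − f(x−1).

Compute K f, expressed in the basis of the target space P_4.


g(x) = (15/2)x^4 + (135/2)x^3 + (453/2)x^2 + (1395/4)x + 857/4

D f = (15/4)x^4 - 3x^2 + 6x
Δ f = (15/4)x^4 + (15/2)x^3 + (9/2)x^2 + (27/4)x + 11/4
(D + Δ) f = (15/2)x^4 + (15/2)x^3 + (3/2)x^2 + (51/4)x + 11/4
E_{4} (D + Δ) f = (15/2)x^4 + (255/2)x^3 + (1623/2)x^2 + (9219/4)x + 9911/4
E_{-2} E_{4} (D + Δ) f = (15/2)x^4 + (135/2)x^3 + (453/2)x^2 + (1395/4)x + 857/4


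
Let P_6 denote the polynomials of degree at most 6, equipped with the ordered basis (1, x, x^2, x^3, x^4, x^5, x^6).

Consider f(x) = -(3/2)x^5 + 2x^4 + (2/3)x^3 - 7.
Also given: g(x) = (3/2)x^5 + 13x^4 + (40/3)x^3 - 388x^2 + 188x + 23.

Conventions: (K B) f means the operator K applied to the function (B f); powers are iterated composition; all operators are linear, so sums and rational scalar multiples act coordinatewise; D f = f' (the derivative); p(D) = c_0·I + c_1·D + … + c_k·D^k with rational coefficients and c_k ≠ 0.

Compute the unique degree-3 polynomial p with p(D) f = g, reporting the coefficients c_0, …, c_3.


D^0 f = -(3/2)x^5 + 2x^4 + (2/3)x^3 - 7
D^1 f = -(15/2)x^4 + 8x^3 + 2x^2
D^2 f = -30x^3 + 24x^2 + 4x
D^3 f = -90x^2 + 48x + 4
matching coefficients of g against c_0 f + c_1 Df + … from the top degree down determines the c_i
solution: c_0 = -1, c_1 = -2, c_2 = -1, c_3 = 4

p(D) = -I − 2·D − D^2 + 4·D^3, i.e. c_0 = -1, c_1 = -2, c_2 = -1, c_3 = 4


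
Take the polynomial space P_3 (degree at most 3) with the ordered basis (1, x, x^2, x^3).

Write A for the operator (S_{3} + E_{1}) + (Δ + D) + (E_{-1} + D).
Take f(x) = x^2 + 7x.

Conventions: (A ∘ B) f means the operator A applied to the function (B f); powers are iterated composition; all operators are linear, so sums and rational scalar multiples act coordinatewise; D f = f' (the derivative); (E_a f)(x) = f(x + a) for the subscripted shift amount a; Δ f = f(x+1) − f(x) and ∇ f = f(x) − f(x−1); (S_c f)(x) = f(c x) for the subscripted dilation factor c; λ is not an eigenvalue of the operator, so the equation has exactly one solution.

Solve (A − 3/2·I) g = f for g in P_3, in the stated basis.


the result is g(x) = (2/19)x^2 + (242/133)x - 512/133

write g with unknown coordinates in the stated basis and equate coefficients in (A − 3/2·I) g = f
solving from the highest basis element down gives g = (2/19)x^2 + (242/133)x - 512/133
check: A g = (22/19)x^2 + (1294/133)x - 768/133
so A g − 3/2·g = x^2 + 7x = f ✓


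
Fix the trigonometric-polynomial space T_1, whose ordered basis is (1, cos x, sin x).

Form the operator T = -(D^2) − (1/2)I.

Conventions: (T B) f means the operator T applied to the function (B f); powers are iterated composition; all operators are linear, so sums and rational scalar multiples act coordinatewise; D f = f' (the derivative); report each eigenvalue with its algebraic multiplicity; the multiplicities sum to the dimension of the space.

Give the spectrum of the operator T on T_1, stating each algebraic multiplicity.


λ = -1/2 (multiplicity 1), λ = 1/2 (multiplicity 2)

image of 1: -1/2
image of cos x: (1/2)cos x
image of sin x: (1/2)sin x
the matrix is diagonal; its diagonal is (-1/2, 1/2, 1/2)
for a triangular matrix the eigenvalues are the diagonal entries, with algebraic multiplicity their repetition count


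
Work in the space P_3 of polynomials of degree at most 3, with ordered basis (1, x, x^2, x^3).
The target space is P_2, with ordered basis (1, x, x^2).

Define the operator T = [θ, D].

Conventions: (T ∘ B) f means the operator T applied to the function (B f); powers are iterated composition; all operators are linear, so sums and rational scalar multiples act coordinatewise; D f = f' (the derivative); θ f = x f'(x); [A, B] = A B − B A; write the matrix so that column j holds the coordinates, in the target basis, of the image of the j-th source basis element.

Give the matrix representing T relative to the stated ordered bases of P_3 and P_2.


image of 1: 0
image of x: -1
image of x^2: -2x
image of x^3: -3x^2
each image's coordinates form column j of the matrix

the matrix is [[0, -1, 0, 0]; [0, 0, -2, 0]; [0, 0, 0, -3]] (rows listed top to bottom)


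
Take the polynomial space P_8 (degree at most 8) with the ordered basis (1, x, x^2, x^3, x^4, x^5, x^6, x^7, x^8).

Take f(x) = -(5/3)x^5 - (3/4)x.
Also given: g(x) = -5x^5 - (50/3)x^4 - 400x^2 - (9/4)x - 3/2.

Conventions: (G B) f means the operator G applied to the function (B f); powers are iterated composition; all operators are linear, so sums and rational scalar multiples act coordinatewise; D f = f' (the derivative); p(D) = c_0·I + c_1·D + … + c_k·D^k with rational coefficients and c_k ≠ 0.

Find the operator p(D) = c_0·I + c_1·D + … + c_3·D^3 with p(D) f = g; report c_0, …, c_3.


D^0 f = -(5/3)x^5 - (3/4)x
D^1 f = -(25/3)x^4 - 3/4
D^2 f = -(100/3)x^3
D^3 f = -100x^2
matching coefficients of g against c_0 f + c_1 Df + … from the top degree down determines the c_i
solution: c_0 = 3, c_1 = 2, c_2 = 0, c_3 = 4

p(D) = 3·I + 2·D + 4·D^3, i.e. c_0 = 3, c_1 = 2, c_2 = 0, c_3 = 4


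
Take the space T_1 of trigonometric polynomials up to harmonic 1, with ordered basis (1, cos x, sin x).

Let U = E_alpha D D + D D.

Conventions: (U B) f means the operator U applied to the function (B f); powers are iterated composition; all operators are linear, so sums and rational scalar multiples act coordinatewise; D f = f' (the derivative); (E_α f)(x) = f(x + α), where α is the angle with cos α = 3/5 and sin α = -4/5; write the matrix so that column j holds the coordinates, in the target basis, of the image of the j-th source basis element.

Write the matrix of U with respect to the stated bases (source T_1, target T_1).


image of 1: 0
image of cos x: -(8/5)cos x - (4/5)sin x
image of sin x: (4/5)cos x - (8/5)sin x
each image's coordinates form column j of the matrix

the matrix is [[0, 0, 0]; [0, -8/5, 4/5]; [0, -4/5, -8/5]] (rows listed top to bottom)


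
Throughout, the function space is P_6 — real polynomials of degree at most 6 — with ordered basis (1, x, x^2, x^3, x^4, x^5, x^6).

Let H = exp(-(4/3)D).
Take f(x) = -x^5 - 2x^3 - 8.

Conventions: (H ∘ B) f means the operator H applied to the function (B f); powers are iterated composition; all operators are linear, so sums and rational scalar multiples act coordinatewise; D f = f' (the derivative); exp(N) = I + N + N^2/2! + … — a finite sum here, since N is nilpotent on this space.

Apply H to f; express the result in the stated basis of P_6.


the result is g(x) = -x^5 + (20/3)x^4 - (178/9)x^3 + (856/27)x^2 - (2144/81)x + 232/243

order-1 term: (20/3)x^4 + 8x^2
order-2 term: -(160/9)x^3 - (32/3)x
order-3 term: (640/27)x^2 + 128/27
order-4 term: -(1280/81)x
order-5 term: 1024/243
the series for exp(-(4/3)D) f terminates at order 5
exp(-(4/3)D) f = -x^5 + (20/3)x^4 - (178/9)x^3 + (856/27)x^2 - (2144/81)x + 232/243


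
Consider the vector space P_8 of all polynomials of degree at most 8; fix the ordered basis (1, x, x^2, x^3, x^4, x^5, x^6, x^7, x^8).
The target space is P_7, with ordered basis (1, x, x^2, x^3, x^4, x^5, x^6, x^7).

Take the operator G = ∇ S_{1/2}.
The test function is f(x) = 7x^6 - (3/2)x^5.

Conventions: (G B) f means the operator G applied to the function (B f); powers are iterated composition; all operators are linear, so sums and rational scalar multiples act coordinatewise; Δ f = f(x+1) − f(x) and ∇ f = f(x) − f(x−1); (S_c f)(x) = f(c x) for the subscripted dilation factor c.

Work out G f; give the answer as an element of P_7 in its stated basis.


g(x) = (21/32)x^5 - (15/8)x^4 + (85/32)x^3 - (135/64)x^2 + (57/64)x - 5/32

S_{1/2} f = (7/64)x^6 - (3/64)x^5
∇ S_{1/2} f = (21/32)x^5 - (15/8)x^4 + (85/32)x^3 - (135/64)x^2 + (57/64)x - 5/32


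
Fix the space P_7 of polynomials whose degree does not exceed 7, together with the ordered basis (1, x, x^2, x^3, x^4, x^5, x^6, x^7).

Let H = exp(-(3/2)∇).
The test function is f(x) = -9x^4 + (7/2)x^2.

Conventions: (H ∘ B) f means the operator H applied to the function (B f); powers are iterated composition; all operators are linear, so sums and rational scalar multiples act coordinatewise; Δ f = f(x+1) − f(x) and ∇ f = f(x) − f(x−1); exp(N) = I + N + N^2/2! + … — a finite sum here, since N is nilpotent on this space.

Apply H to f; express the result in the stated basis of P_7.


order-1 term: 54x^3 - 81x^2 + (87/2)x - 33/4
order-2 term: -(243/2)x^2 + 243x - 1071/8
order-3 term: (243/2)x - 729/4
order-4 term: -729/16
the series for exp(-(3/2)∇) f terminates at order 4
exp(-(3/2)∇) f = -9x^4 + 54x^3 - 199x^2 + 408x - 5919/16

the image equals g(x) = -9x^4 + 54x^3 - 199x^2 + 408x - 5919/16


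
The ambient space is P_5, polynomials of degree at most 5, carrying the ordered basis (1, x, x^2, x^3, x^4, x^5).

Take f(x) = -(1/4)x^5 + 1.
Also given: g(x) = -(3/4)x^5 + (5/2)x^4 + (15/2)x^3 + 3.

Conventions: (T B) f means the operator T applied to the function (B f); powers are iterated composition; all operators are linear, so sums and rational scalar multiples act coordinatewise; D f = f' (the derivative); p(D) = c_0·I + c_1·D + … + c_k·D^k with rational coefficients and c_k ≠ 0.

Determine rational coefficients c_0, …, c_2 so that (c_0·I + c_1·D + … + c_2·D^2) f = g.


D^0 f = -(1/4)x^5 + 1
D^1 f = -(5/4)x^4
D^2 f = -5x^3
matching coefficients of g against c_0 f + c_1 Df + … from the top degree down determines the c_i
solution: c_0 = 3, c_1 = -2, c_2 = -3/2

p(D) = 3·I − 2·D − (3/2)·D^2, i.e. c_0 = 3, c_1 = -2, c_2 = -3/2


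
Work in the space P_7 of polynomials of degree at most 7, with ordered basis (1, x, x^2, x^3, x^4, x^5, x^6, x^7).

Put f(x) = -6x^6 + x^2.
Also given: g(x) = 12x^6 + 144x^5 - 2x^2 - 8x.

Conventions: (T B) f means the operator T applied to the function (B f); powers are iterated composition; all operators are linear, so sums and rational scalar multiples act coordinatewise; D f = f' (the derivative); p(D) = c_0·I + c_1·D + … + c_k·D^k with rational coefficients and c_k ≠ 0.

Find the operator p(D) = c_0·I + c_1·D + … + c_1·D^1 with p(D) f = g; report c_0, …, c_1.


c_0 = -2, c_1 = -4

D^0 f = -6x^6 + x^2
D^1 f = -36x^5 + 2x
matching coefficients of g against c_0 f + c_1 Df + … from the top degree down determines the c_i
solution: c_0 = -2, c_1 = -4


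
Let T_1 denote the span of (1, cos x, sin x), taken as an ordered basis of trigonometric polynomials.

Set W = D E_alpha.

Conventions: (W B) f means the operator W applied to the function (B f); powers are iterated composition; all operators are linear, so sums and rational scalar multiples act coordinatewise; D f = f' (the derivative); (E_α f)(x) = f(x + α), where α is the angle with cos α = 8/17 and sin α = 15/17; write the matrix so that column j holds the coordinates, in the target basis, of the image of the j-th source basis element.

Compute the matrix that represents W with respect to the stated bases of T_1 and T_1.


the matrix is [[0, 0, 0]; [0, -15/17, 8/17]; [0, -8/17, -15/17]] (rows listed top to bottom)

image of 1: 0
image of cos x: -(15/17)cos x - (8/17)sin x
image of sin x: (8/17)cos x - (15/17)sin x
each image's coordinates form column j of the matrix


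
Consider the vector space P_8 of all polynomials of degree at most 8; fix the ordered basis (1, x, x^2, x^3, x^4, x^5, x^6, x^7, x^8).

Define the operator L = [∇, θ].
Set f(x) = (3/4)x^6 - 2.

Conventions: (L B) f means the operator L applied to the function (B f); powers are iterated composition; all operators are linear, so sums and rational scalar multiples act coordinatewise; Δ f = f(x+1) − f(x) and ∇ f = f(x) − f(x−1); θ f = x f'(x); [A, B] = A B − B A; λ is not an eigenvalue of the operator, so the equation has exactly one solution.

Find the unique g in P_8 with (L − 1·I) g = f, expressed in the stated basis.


the image equals g(x) = -(3/4)x^6 - (9/2)x^5 + 45x^3 + 45x^2 - (225/2)x - 167/2

write g with unknown coordinates in the stated basis and equate coefficients in (L − 1·I) g = f
solving from the highest basis element down gives g = -(3/4)x^6 - (9/2)x^5 + 45x^3 + 45x^2 - (225/2)x - 167/2
check: L g = -(9/2)x^5 + 45x^3 + 45x^2 - (225/2)x - 171/2
so L g − 1·g = (3/4)x^6 - 2 = f ✓


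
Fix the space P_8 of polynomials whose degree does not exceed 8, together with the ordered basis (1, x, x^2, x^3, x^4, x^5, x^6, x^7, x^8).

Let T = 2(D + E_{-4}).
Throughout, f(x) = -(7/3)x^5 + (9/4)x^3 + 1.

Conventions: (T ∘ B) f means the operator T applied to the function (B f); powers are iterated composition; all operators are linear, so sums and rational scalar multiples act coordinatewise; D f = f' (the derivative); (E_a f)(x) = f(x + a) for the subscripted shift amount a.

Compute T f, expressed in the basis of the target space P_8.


D f = -(35/3)x^4 + (27/4)x^2
E_{-4} f = -(7/3)x^5 + (140/3)x^4 - (4453/12)x^3 + (4399/3)x^2 - (8636/3)x + 6739/3
(D + E_{-4}) f = -(7/3)x^5 + 35x^4 - (4453/12)x^3 + (17677/12)x^2 - (8636/3)x + 6739/3
(2(D + E_{-4})) f = -(14/3)x^5 + 70x^4 - (4453/6)x^3 + (17677/6)x^2 - (17272/3)x + 13478/3

the image equals g(x) = -(14/3)x^5 + 70x^4 - (4453/6)x^3 + (17677/6)x^2 - (17272/3)x + 13478/3


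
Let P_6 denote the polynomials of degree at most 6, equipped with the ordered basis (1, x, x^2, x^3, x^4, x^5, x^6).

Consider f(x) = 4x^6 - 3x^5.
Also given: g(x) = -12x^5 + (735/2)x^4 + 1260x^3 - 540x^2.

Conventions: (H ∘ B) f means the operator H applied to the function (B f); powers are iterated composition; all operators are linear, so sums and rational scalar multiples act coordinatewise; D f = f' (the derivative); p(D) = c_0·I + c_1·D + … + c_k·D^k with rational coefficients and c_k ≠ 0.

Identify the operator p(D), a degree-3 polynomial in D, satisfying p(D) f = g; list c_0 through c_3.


D^0 f = 4x^6 - 3x^5
D^1 f = 24x^5 - 15x^4
D^2 f = 120x^4 - 60x^3
D^3 f = 480x^3 - 180x^2
matching coefficients of g against c_0 f + c_1 Df + … from the top degree down determines the c_i
solution: c_0 = 0, c_1 = -1/2, c_2 = 3, c_3 = 3

c_0 = 0, c_1 = -1/2, c_2 = 3, c_3 = 3


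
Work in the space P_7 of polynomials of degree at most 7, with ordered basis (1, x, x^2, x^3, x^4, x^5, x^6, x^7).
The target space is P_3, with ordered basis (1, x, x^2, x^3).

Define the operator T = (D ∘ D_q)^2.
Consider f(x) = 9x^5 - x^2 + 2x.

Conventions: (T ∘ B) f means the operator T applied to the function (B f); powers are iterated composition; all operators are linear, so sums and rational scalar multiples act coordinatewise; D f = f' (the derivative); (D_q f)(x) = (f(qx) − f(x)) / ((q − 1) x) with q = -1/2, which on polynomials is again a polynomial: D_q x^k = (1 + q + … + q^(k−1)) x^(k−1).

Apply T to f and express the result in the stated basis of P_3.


the image equals g(x) = (297/8)x

D_q f = (99/16)x^4 - (1/2)x + 2
D D_q f = (99/4)x^3 - 1/2
D_q (D ∘ D_q) f = (297/16)x^2
D D_q (D ∘ D_q) f = (297/8)x


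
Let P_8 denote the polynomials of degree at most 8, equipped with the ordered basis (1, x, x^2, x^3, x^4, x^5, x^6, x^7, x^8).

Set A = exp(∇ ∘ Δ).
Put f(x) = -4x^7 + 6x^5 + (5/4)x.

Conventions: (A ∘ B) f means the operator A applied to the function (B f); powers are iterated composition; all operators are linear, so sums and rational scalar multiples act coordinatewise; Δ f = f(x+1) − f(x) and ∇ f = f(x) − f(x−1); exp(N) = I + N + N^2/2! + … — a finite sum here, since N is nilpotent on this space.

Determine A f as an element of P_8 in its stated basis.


the image equals g(x) = -4x^7 - 162x^5 - 1840x^3 - (18699/4)x

order-1 term: -168x^5 - 160x^3 + 4x
order-2 term: -1680x^3 - 1320x
order-3 term: -3360x
the series for exp(∇ ∘ Δ) f terminates at order 3
exp(∇ ∘ Δ) f = -4x^7 - 162x^5 - 1840x^3 - (18699/4)x


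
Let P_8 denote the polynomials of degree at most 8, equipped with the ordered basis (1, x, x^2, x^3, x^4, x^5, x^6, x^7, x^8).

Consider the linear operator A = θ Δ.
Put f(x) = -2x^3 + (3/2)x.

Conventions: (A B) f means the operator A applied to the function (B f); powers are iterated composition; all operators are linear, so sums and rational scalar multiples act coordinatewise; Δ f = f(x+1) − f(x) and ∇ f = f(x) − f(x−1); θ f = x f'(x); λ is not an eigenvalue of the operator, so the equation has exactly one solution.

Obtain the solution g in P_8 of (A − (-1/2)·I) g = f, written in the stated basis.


write g with unknown coordinates in the stated basis and equate coefficients in (A − (-1/2)·I) g = f
solving from the highest basis element down gives g = -4x^3 + 48x^2 - 165x
check: A g = -24x^2 + 84x
so A g − (-1/2)·g = -2x^3 + (3/2)x = f ✓

the image equals g(x) = -4x^3 + 48x^2 - 165x


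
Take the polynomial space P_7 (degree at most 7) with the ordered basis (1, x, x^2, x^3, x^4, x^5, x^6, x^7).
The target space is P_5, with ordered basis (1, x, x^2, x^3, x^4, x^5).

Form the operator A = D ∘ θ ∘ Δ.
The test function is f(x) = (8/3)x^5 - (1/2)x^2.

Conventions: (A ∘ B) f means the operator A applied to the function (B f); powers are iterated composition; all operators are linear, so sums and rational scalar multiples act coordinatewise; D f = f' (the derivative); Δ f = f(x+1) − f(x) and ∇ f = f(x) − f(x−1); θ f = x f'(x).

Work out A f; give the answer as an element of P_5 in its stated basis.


Δ f = (40/3)x^4 + (80/3)x^3 + (80/3)x^2 + (37/3)x + 13/6
θ Δ f = (160/3)x^4 + 80x^3 + (160/3)x^2 + (37/3)x
D θ Δ f = (640/3)x^3 + 240x^2 + (320/3)x + 37/3

the result is g(x) = (640/3)x^3 + 240x^2 + (320/3)x + 37/3


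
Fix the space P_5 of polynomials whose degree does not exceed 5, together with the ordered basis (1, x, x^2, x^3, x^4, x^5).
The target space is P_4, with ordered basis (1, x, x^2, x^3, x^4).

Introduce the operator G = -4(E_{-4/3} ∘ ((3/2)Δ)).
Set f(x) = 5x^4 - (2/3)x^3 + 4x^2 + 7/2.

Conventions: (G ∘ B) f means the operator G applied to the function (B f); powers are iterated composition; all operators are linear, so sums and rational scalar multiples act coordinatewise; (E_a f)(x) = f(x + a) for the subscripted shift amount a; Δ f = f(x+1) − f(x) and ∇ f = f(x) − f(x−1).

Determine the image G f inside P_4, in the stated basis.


the result is g(x) = -120x^3 + 312x^2 - 348x + 1294/9

Δ f = 20x^3 + 28x^2 + 26x + 25/3
((3/2)Δ) f = 30x^3 + 42x^2 + 39x + 25/2
E_{-4/3} ((3/2)Δ) f = 30x^3 - 78x^2 + 87x - 647/18
(-4(E_{-4/3} ∘ ((3/2)Δ))) f = -120x^3 + 312x^2 - 348x + 1294/9


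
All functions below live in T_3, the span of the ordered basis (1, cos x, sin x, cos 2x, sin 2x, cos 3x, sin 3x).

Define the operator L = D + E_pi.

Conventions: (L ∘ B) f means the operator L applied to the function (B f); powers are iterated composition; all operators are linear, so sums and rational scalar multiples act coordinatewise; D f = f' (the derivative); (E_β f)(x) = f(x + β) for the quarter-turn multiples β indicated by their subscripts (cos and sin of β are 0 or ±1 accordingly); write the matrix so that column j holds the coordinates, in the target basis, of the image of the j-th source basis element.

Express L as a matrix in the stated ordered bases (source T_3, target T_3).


image of 1: 1
image of cos x: -cos x - sin x
image of sin x: cos x - sin x
image of cos 2x: cos 2x - 2sin 2x
image of sin 2x: 2cos 2x + sin 2x
image of cos 3x: -cos 3x - 3sin 3x
image of sin 3x: 3cos 3x - sin 3x
each image's coordinates form column j of the matrix

the matrix is [[1, 0, 0, 0, 0, 0, 0]; [0, -1, 1, 0, 0, 0, 0]; [0, -1, -1, 0, 0, 0, 0]; [0, 0, 0, 1, 2, 0, 0]; [0, 0, 0, -2, 1, 0, 0]; [0, 0, 0, 0, 0, -1, 3]; [0, 0, 0, 0, 0, -3, -1]] (rows listed top to bottom)


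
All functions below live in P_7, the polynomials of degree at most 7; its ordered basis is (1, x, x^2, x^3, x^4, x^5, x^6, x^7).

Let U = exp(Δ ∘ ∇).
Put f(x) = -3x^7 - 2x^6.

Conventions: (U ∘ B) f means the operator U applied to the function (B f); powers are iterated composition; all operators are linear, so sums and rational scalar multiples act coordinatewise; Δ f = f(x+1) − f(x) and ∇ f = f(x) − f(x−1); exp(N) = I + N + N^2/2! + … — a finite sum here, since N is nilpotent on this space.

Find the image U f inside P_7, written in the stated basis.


the result is g(x) = -3x^7 - 2x^6 - 126x^5 - 60x^4 - 1470x^3 - 420x^2 - 3822x - 364

order-1 term: -126x^5 - 60x^4 - 210x^3 - 60x^2 - 42x - 4
order-2 term: -1260x^3 - 360x^2 - 1260x - 120
order-3 term: -2520x - 240
the series for exp(Δ ∘ ∇) f terminates at order 3
exp(Δ ∘ ∇) f = -3x^7 - 2x^6 - 126x^5 - 60x^4 - 1470x^3 - 420x^2 - 3822x - 364


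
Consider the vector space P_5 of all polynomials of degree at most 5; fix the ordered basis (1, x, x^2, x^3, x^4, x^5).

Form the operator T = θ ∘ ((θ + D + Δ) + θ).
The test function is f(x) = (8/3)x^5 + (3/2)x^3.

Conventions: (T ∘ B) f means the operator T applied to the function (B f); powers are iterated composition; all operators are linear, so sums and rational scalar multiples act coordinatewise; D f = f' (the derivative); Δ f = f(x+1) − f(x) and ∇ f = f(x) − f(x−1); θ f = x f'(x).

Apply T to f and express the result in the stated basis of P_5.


θ f = (40/3)x^5 + (9/2)x^3
D f = (40/3)x^4 + (9/2)x^2
Δ f = (40/3)x^4 + (80/3)x^3 + (187/6)x^2 + (107/6)x + 25/6
(θ + D + Δ) f = (40/3)x^5 + (80/3)x^4 + (187/6)x^3 + (107/3)x^2 + (107/6)x + 25/6
θ f = (40/3)x^5 + (9/2)x^3
((θ + D + Δ) + θ) f = (80/3)x^5 + (80/3)x^4 + (107/3)x^3 + (107/3)x^2 + (107/6)x + 25/6
θ ((θ + D + Δ) + θ) f = (400/3)x^5 + (320/3)x^4 + 107x^3 + (214/3)x^2 + (107/6)x

g(x) = (400/3)x^5 + (320/3)x^4 + 107x^3 + (214/3)x^2 + (107/6)x


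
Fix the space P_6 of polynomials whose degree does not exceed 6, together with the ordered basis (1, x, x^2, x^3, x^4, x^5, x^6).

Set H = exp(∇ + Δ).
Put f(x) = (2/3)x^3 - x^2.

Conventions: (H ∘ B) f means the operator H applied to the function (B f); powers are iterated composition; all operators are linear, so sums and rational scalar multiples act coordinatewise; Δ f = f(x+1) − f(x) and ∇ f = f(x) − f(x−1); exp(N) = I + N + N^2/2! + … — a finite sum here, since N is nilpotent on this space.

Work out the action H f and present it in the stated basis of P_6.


the image equals g(x) = (2/3)x^3 + 3x^2 + 4x + 8/3

order-1 term: 4x^2 - 4x + 4/3
order-2 term: 8x - 4
order-3 term: 16/3
the series for exp(∇ + Δ) f terminates at order 3
exp(∇ + Δ) f = (2/3)x^3 + 3x^2 + 4x + 8/3


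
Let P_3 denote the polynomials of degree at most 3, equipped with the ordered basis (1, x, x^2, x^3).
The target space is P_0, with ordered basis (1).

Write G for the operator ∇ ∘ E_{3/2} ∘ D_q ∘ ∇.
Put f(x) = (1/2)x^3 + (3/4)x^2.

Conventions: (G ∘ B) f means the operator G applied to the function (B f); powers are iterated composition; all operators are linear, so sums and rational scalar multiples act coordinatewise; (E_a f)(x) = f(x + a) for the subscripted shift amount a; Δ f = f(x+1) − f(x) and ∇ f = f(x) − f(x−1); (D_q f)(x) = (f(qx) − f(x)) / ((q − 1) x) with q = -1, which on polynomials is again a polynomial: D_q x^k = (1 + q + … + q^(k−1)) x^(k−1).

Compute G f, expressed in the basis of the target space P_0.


∇ f = (3/2)x^2 - 1/4
D_q ∇ f = 0
E_{3/2} D_q ∇ f = 0
∇ E_{3/2} D_q ∇ f = 0

the result is g(x) = 0


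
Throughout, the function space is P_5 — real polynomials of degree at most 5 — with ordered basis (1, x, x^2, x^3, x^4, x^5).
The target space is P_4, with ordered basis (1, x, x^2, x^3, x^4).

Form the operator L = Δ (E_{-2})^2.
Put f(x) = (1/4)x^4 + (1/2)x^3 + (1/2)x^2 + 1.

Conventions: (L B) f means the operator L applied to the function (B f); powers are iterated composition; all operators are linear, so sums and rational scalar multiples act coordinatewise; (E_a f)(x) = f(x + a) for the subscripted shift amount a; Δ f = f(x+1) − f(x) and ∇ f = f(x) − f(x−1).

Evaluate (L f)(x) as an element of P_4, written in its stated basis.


E_{-2} f = (1/4)x^4 - (3/2)x^3 + (7/2)x^2 - 4x + 3
E_{-2} E_{-2} f = (1/4)x^4 - (7/2)x^3 + (37/2)x^2 - 44x + 41
Δ (E_{-2})^2 f = x^3 - 9x^2 + (55/2)x - 115/4

the image equals g(x) = x^3 - 9x^2 + (55/2)x - 115/4


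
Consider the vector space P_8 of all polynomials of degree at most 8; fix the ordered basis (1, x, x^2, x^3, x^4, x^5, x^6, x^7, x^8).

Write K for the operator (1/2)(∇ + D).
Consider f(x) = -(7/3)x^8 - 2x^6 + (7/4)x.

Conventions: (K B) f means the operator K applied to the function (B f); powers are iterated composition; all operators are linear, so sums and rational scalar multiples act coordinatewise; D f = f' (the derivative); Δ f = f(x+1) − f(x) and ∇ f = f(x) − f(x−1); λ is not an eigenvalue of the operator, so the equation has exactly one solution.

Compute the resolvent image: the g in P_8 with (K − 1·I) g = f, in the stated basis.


the image equals g(x) = (7/3)x^8 + (56/3)x^7 + 100x^6 + (1408/3)x^5 + (5525/3)x^4 + (17276/3)x^3 + 13511x^2 + (84545/4)x + 198385/12

write g with unknown coordinates in the stated basis and equate coefficients in (K − 1·I) g = f
solving from the highest basis element down gives g = (7/3)x^8 + (56/3)x^7 + 100x^6 + (1408/3)x^5 + (5525/3)x^4 + (17276/3)x^3 + 13511x^2 + (84545/4)x + 198385/12
check: K g = (56/3)x^7 + 98x^6 + (1408/3)x^5 + (5525/3)x^4 + (17276/3)x^3 + 13511x^2 + 21138x + 198385/12
so K g − 1·g = -(7/3)x^8 - 2x^6 + (7/4)x = f ✓


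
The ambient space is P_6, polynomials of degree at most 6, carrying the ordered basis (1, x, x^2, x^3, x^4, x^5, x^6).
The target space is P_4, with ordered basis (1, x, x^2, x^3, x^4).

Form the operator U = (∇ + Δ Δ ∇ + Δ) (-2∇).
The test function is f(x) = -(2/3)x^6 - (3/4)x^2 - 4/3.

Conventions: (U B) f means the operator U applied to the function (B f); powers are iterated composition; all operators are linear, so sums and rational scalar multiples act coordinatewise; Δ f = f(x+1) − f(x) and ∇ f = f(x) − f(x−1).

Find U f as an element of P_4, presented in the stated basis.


∇ f = -4x^5 + 10x^4 - (40/3)x^3 + 10x^2 - (11/2)x + 17/12
(-2∇) f = 8x^5 - 20x^4 + (80/3)x^3 - 20x^2 + 11x - 17/6
∇ (-2∇) f = 40x^4 - 160x^3 + 280x^2 - 240x + 257/3
∇ (-2∇) f = 40x^4 - 160x^3 + 280x^2 - 240x + 257/3
Δ ∇ (-2∇) f = 160x^3 - 240x^2 + 240x - 80
Δ Δ ∇ (-2∇) f = 480x^2 + 160
Δ (-2∇) f = 40x^4 + 40x^2 + 17/3
(∇ + Δ Δ ∇ + Δ) (-2∇) f = 80x^4 - 160x^3 + 800x^2 - 240x + 754/3

g(x) = 80x^4 - 160x^3 + 800x^2 - 240x + 754/3


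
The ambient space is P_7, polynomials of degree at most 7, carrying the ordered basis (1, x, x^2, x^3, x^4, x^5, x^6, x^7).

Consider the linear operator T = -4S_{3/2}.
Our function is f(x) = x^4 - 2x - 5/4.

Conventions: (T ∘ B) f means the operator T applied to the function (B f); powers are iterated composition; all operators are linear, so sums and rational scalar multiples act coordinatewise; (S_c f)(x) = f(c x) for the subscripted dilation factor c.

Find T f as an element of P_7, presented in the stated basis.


S_{3/2} f = (81/16)x^4 - 3x - 5/4
(-4S_{3/2}) f = -(81/4)x^4 + 12x + 5

the image equals g(x) = -(81/4)x^4 + 12x + 5


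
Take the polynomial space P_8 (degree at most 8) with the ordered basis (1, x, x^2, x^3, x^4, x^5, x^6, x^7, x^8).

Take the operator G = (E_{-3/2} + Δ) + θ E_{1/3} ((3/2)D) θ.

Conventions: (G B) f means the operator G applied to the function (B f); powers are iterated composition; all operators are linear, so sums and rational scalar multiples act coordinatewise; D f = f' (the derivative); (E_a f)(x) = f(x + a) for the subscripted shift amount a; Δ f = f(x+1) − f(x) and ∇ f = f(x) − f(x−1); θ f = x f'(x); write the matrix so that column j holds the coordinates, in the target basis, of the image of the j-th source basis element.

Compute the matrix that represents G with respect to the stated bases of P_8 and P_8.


image of 1: 1
image of x: x - 1/2
image of x^2: x^2 + 5x + 13/4
image of x^3: x^3 + (51/2)x^2 + (75/4)x - 19/8
image of x^4: x^4 + 70x^3 + (135/2)x^2 - (3/2)x + 97/16
image of x^5: x^5 + (295/2)x^4 + (365/2)x^3 + (105/4)x^2 + (5165/144)x - 211/32
image of x^6: x^6 + 267x^5 + (1635/4)x^4 + (265/2)x^3 + (2095/16)x^2 - (1739/48)x + 793/64
image of x^7: x^7 + (875/2)x^6 + (3213/4)x^5 + (3255/8)x^4 + (18025/48)x^3 - (32039/288)x^2 + (153013/1728)x - 2059/128
image of x^8: x^8 + 668x^7 + 1435x^6 + 987x^5 + (66395/72)x^4 - (8813/36)x^3 + (157045/432)x^2 - (496753/3888)x + 6817/256
each image's coordinates form column j of the matrix

the matrix is [[1, -1/2, 13/4, -19/8, 97/16, -211/32, 793/64, -2059/128, 6817/256]; [0, 1, 5, 75/4, -3/2, 5165/144, -1739/48, 153013/1728, -496753/3888]; [0, 0, 1, 51/2, 135/2, 105/4, 2095/16, -32039/288, 157045/432]; [0, 0, 0, 1, 70, 365/2, 265/2, 18025/48, -8813/36]; [0, 0, 0, 0, 1, 295/2, 1635/4, 3255/8, 66395/72]; [0, 0, 0, 0, 0, 1, 267, 3213/4, 987]; [0, 0, 0, 0, 0, 0, 1, 875/2, 1435]; [0, 0, 0, 0, 0, 0, 0, 1, 668]; [0, 0, 0, 0, 0, 0, 0, 0, 1]] (rows listed top to bottom)


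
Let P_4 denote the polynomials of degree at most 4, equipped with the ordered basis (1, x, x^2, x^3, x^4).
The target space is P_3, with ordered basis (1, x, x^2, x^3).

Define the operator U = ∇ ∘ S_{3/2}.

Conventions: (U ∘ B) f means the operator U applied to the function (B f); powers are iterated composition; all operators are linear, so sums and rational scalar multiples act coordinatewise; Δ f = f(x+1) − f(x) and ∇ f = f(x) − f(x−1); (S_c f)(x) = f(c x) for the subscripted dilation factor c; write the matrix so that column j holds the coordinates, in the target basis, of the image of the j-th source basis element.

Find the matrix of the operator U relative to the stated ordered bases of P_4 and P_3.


the matrix is [[0, 3/2, -9/4, 27/8, -81/16]; [0, 0, 9/2, -81/8, 81/4]; [0, 0, 0, 81/8, -243/8]; [0, 0, 0, 0, 81/4]] (rows listed top to bottom)

image of 1: 0
image of x: 3/2
image of x^2: (9/2)x - 9/4
image of x^3: (81/8)x^2 - (81/8)x + 27/8
image of x^4: (81/4)x^3 - (243/8)x^2 + (81/4)x - 81/16
each image's coordinates form column j of the matrix


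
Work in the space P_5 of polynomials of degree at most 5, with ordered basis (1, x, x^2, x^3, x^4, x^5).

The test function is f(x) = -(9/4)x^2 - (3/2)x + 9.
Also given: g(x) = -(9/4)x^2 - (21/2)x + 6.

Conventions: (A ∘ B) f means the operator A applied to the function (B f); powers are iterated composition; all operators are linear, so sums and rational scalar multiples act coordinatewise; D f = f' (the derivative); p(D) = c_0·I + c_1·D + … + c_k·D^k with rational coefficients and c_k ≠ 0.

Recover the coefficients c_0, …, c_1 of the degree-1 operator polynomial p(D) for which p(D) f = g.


D^0 f = -(9/4)x^2 - (3/2)x + 9
D^1 f = -(9/2)x - 3/2
matching coefficients of g against c_0 f + c_1 Df + … from the top degree down determines the c_i
solution: c_0 = 1, c_1 = 2

p(D) = I + 2·D, i.e. c_0 = 1, c_1 = 2


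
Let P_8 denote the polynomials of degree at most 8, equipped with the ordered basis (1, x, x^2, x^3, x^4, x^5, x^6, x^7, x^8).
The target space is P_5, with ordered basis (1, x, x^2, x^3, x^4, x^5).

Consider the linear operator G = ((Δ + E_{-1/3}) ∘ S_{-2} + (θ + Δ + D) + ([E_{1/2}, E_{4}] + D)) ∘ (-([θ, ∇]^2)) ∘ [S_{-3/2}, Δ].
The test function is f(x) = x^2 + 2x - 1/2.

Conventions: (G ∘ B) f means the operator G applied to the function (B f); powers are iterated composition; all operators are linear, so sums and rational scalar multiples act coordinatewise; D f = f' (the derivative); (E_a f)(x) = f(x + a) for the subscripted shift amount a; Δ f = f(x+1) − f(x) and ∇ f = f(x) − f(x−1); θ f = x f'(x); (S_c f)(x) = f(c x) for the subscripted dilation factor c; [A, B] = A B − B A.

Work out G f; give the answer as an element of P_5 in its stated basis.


Δ f = 2x + 3
S_{-3/2} Δ f = -3x + 3
S_{-3/2} f = (9/4)x^2 - 3x - 1/2
Δ S_{-3/2} f = (9/2)x - 3/4
[S_{-3/2}, Δ] f = -(15/2)x + 15/4
∇ [S_{-3/2}, Δ] f = -15/2
θ ∇ [S_{-3/2}, Δ] f = 0
θ [S_{-3/2}, Δ] f = -(15/2)x
∇ θ [S_{-3/2}, Δ] f = -15/2
[θ, ∇] [S_{-3/2}, Δ] f = 15/2
∇ [θ, ∇] [S_{-3/2}, Δ] f = 0
θ ∇ [θ, ∇] [S_{-3/2}, Δ] f = 0
θ [θ, ∇] [S_{-3/2}, Δ] f = 0
∇ θ [θ, ∇] [S_{-3/2}, Δ] f = 0
[θ, ∇] [θ, ∇] [S_{-3/2}, Δ] f = 0
(-([θ, ∇]^2)) [S_{-3/2}, Δ] f = 0
S_{-2} (-([θ, ∇]^2)) [S_{-3/2}, Δ] f = 0
Δ S_{-2} (-([θ, ∇]^2)) [S_{-3/2}, Δ] f = 0
E_{-1/3} S_{-2} (-([θ, ∇]^2)) [S_{-3/2}, Δ] f = 0
(Δ + E_{-1/3}) S_{-2} (-([θ, ∇]^2)) [S_{-3/2}, Δ] f = 0
θ (-([θ, ∇]^2)) [S_{-3/2}, Δ] f = 0
Δ (-([θ, ∇]^2)) [S_{-3/2}, Δ] f = 0
D (-([θ, ∇]^2)) [S_{-3/2}, Δ] f = 0
(θ + Δ + D) (-([θ, ∇]^2)) [S_{-3/2}, Δ] f = 0
E_{4} (-([θ, ∇]^2)) [S_{-3/2}, Δ] f = 0
E_{1/2} E_{4} (-([θ, ∇]^2)) [S_{-3/2}, Δ] f = 0
E_{1/2} (-([θ, ∇]^2)) [S_{-3/2}, Δ] f = 0
E_{4} E_{1/2} (-([θ, ∇]^2)) [S_{-3/2}, Δ] f = 0
[E_{1/2}, E_{4}] (-([θ, ∇]^2)) [S_{-3/2}, Δ] f = 0
D (-([θ, ∇]^2)) [S_{-3/2}, Δ] f = 0
([E_{1/2}, E_{4}] + D) (-([θ, ∇]^2)) [S_{-3/2}, Δ] f = 0
((Δ + E_{-1/3}) ∘ S_{-2} + (θ + Δ + D) + ([E_{1/2}, E_{4}] + D)) (-([θ, ∇]^2)) [S_{-3/2}, Δ] f = 0

g(x) = 0
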